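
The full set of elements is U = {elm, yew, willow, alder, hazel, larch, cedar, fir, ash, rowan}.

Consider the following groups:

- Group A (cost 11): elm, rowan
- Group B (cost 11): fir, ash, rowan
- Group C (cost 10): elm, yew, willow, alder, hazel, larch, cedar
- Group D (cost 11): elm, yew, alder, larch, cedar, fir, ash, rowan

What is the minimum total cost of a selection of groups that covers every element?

21

C, D together cover every element (C ∪ D = {elm, yew, willow, alder, hazel, larch, cedar, fir, ash, rowan}); total cost 10 + 11 = 21.
No covering selection has total cost below 21.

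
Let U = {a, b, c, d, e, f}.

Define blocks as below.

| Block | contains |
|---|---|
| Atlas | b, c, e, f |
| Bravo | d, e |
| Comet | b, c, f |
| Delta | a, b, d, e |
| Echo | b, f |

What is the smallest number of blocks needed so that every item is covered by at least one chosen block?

2

Comet and Delta together: Comet ∪ Delta = {a, b, c, d, e, f} — every item is covered.
No single block has all 6 items (the largest, Atlas, has 4), so 2 is optimal.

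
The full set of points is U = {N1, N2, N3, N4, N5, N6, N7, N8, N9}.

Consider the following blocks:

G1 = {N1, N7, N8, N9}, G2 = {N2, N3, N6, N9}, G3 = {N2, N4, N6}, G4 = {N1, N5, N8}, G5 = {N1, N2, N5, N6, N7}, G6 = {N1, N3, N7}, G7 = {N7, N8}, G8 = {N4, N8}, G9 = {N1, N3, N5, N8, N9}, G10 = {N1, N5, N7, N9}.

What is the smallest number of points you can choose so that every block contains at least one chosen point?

3

H = {N2, N7, N8} meets every block (each contains at least one member of H), and |H| = 3.
No choice of 2 points meets every block, so 3 is the minimum.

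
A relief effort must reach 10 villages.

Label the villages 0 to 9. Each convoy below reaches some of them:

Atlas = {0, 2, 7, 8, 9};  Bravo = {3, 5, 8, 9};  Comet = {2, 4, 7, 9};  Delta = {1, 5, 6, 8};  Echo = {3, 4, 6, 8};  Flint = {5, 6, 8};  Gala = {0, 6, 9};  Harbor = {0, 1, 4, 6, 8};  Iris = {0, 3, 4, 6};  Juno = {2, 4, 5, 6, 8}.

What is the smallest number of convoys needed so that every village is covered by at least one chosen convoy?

3

Comet and Delta and Iris together: Comet ∪ Delta ∪ Iris = {0, 1, 2, 3, 4, 5, 6, 7, 8, 9} — every village is covered.
No 2 of the 10 convoys cover everything (all 45 combinations miss at least one village), so 3 is optimal.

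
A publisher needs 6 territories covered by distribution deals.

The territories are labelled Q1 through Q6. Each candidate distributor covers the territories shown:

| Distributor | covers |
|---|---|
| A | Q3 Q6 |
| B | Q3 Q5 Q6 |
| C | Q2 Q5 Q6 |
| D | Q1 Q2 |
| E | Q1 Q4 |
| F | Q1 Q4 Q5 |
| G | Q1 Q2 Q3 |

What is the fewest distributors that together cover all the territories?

3

Take {B, C, F}. Their union is {Q1, Q2, Q3, Q4, Q5, Q6}, which is all 6 territories.
No 2 of the 7 distributors cover everything (all 21 combinations miss at least one territory), so 3 is optimal.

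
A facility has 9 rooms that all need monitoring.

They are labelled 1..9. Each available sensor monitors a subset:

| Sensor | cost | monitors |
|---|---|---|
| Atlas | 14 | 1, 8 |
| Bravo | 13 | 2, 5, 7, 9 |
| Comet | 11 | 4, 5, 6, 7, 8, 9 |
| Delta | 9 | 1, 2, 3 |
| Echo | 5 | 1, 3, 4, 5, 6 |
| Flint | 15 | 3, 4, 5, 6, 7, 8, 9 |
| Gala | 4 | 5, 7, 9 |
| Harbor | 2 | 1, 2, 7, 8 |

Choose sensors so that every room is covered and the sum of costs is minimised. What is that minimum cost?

11

Echo, Gala, Harbor together cover every room (Echo ∪ Gala ∪ Harbor = {1, 2, 3, 4, 5, 6, 7, 8, 9}); total cost 5 + 4 + 2 = 11.
No covering selection has total cost below 11.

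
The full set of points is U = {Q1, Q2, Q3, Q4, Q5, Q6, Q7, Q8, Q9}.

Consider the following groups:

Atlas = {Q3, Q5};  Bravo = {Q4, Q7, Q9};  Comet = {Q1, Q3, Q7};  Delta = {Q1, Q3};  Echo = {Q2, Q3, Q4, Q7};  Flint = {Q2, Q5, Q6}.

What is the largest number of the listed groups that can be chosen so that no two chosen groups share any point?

Bravo, Delta, Flint are pairwise disjoint (Bravo={Q4,Q7,Q9}; Delta={Q1,Q3}; Flint={Q2,Q5,Q6}).
Every remaining group overlaps one of these, and no 4 of the listed groups are pairwise disjoint, so 3 is the maximum.

3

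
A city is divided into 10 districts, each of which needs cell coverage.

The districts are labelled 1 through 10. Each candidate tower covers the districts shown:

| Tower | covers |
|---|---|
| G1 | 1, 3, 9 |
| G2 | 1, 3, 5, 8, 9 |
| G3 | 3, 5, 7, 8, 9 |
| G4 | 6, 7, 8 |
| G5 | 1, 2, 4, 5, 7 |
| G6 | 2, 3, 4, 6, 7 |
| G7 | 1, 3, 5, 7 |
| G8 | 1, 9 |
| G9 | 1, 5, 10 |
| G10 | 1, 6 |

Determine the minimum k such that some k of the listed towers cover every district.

Take {G3, G6, G9}. Their union is {1, 2, 3, 4, 5, 6, 7, 8, 9, 10}, which is all 10 districts.
Only G9 contains 10, so G9 is forced; the remaining 7 districts need at least 2 more towers (each remaining tower adds at most 5) — so at least 3 towers are needed, and 3 is optimal.

3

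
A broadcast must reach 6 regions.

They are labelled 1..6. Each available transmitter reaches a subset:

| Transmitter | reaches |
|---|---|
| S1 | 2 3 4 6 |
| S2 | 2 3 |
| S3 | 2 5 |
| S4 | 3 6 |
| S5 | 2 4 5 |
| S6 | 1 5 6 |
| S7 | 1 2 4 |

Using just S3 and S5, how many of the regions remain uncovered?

3

Union of S3, S5 = {2, 4, 5}.
Not covered: 1, 3, 6 — 3 regions.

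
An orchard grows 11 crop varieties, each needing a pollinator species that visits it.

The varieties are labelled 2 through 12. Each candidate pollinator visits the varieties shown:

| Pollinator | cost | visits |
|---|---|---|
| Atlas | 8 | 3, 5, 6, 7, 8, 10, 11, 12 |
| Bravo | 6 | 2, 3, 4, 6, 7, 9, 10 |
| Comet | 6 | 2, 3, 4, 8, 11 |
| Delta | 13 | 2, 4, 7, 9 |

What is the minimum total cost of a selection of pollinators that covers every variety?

14

Atlas, Bravo together cover every variety (Atlas ∪ Bravo = {2, 3, 4, 5, 6, 7, 8, 9, 10, 11, 12}); total cost 8 + 6 = 14.
No covering selection has total cost below 14.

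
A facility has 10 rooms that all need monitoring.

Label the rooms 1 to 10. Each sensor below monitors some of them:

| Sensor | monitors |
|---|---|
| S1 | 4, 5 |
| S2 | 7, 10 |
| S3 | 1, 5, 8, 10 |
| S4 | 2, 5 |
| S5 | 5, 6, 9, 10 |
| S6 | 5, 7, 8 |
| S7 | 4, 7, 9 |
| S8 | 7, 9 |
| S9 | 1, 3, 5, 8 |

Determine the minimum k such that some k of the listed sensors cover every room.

Take {S4, S5, S7, S9}. Their union is {1, 2, 3, 4, 5, 6, 7, 8, 9, 10}, which is all 10 rooms.
Only S4 contains 2, so S4 is forced; the remaining 8 rooms need at least 3 more sensors (each remaining sensor adds at most 3) — so at least 4 sensors are needed, and 4 is optimal.

4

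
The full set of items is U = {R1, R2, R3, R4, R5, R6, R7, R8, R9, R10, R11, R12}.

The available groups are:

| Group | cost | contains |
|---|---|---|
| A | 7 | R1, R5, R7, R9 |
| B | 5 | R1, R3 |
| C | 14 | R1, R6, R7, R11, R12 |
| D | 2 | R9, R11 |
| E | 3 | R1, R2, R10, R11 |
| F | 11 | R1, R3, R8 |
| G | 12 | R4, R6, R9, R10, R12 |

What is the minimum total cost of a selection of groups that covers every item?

33

A, E, F, G together cover every item (A ∪ E ∪ F ∪ G = {R1, R2, R3, R4, R5, R6, R7, R8, R9, R10, R11, R12}); total cost 7 + 3 + 11 + 12 = 33.
The greedy pick E, D, A, G, B, F costs 40; no covering selection beats 33.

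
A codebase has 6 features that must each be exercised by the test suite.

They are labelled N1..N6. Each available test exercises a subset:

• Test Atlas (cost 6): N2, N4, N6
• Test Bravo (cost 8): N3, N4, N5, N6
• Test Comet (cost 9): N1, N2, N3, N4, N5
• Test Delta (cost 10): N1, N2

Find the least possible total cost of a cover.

15

Atlas, Comet together cover every feature (Atlas ∪ Comet = {N1, N2, N3, N4, N5, N6}); total cost 6 + 9 = 15.
No covering selection has total cost below 15.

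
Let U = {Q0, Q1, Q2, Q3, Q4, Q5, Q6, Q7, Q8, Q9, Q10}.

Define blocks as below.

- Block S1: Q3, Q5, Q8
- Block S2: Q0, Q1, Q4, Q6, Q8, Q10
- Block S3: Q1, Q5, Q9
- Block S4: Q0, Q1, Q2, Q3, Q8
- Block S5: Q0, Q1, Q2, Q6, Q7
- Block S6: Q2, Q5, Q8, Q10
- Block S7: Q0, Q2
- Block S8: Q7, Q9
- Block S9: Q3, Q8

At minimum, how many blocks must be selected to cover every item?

4

S1, S2, S6, and S8 cover everything between them: the union {Q0, Q1, Q2, Q3, Q4, Q5, Q6, Q7, Q8, Q9, Q10} is all of U.
Only S2 contains Q4, so S2 is forced; the remaining 5 items need at least 3 more blocks (each remaining block adds at most 2) — so at least 4 blocks are needed, and 4 is optimal.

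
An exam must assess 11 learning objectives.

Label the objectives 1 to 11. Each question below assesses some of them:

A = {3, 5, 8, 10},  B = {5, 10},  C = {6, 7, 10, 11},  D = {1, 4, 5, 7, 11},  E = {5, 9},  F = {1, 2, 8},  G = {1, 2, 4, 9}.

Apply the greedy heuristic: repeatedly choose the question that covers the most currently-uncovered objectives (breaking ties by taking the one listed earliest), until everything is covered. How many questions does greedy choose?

Greedy: pick D (covers 5 new) → pick A (covers 3 new) → pick G (covers 2 new) → pick C (covers 1 new). Total picks: 4.
(The true minimum cover uses only 3 questions, so greedy is not optimal here.)

4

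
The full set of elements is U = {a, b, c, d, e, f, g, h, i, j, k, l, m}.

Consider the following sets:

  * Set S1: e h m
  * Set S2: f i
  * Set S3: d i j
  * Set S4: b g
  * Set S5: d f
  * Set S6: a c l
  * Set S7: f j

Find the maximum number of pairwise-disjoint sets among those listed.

4

S1, S4, S5, S6 are pairwise disjoint (S1={e,h,m}; S4={b,g}; S5={d,f}; S6={a,c,l}).
Every remaining set overlaps one of these, and no 5 of the listed sets are pairwise disjoint, so 4 is the maximum.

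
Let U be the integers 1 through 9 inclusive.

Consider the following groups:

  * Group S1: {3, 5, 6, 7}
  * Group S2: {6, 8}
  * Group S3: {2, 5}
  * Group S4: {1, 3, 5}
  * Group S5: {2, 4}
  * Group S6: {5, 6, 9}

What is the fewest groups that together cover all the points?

Take {S1, S2, S4, S5, S6}. Their union is {1, 2, 3, 4, 5, 6, 7, 8, 9}, which is all 9 points.
No 4 of the 6 groups cover everything (all 15 combinations miss at least one point), so 5 is optimal.

5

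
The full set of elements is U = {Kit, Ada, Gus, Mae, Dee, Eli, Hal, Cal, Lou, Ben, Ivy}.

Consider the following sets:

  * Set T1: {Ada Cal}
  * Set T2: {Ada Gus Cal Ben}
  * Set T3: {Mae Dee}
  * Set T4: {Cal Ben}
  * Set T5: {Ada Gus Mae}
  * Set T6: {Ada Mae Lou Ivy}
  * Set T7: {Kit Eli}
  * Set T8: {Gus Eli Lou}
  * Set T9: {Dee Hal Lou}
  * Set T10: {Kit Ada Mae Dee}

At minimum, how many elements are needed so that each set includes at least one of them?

4

Take H = {Kit, Mae, Cal, Lou}. Each listed set contains at least one of these, so H is a hitting set of size 4.
The sets T4, T5, T7, T9 are pairwise disjoint, so any hitting set needs a separate element for each — at least 4. Hence 4 is optimal.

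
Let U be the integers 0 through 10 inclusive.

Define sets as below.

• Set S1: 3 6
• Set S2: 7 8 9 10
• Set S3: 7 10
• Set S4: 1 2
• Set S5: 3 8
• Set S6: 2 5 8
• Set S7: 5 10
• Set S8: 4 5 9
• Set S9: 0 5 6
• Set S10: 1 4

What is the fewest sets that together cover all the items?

5

S3, S4, S5, S8, and S9 cover everything between them: the union {0, 1, 2, 3, 4, 5, 6, 7, 8, 9, 10} is all of U.
No 4 of the 10 sets cover everything (all 210 combinations miss at least one item), so 5 is optimal.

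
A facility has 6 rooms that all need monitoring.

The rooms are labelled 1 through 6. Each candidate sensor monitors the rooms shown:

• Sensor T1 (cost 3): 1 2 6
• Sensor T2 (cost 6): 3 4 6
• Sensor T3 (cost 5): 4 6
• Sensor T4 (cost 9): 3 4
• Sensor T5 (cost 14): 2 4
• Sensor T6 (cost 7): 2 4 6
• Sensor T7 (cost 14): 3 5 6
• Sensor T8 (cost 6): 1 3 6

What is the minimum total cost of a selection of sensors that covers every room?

22

T1, T3, T7 together cover every room (T1 ∪ T3 ∪ T7 = {1, 2, 3, 4, 5, 6}); total cost 3 + 5 + 14 = 22.
The greedy pick T1, T2, T7 costs 23; no covering selection beats 22.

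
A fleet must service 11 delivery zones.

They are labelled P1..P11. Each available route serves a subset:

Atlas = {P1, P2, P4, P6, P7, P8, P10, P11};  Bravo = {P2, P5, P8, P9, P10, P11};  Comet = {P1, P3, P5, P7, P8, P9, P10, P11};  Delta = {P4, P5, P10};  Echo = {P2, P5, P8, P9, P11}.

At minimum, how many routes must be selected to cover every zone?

Atlas and Comet together: Atlas ∪ Comet = {P1, P2, P3, P4, P5, P6, P7, P8, P9, P10, P11} — every zone is covered.
No single route has all 11 zones (the largest, Atlas, has 8), so 2 is optimal.

2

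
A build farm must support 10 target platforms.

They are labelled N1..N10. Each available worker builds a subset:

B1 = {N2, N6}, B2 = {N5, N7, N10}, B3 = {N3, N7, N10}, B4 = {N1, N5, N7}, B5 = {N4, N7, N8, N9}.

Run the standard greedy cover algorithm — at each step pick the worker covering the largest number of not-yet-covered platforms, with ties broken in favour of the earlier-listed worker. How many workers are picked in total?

Greedy: pick B5 (covers 4 new) → pick B1 (covers 2 new) → pick B2 (covers 2 new) → pick B3 (covers 1 new) → pick B4 (covers 1 new). Total picks: 5.
(The true minimum cover uses only 4 workers, so greedy is not optimal here.)

5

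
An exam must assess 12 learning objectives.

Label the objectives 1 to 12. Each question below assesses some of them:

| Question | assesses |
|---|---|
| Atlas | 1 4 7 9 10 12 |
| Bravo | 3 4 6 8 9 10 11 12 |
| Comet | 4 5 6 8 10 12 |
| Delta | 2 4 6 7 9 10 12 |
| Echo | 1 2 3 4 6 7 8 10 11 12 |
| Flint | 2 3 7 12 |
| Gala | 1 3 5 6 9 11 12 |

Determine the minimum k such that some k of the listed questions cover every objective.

Echo and Gala together: Echo ∪ Gala = {1, 2, 3, 4, 5, 6, 7, 8, 9, 10, 11, 12} — every objective is covered.
No single question has all 12 objectives (the largest, Echo, has 10), so 2 is optimal.

2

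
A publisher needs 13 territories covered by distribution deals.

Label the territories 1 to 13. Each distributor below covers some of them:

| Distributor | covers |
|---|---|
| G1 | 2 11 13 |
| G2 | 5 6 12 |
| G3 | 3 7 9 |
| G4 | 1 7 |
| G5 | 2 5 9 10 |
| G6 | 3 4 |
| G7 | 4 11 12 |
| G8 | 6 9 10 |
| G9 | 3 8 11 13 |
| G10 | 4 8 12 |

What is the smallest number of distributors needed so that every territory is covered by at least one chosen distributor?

5

G4 and G5 and G8 and G9 and G10 together: G4 ∪ G5 ∪ G8 ∪ G9 ∪ G10 = {1, 2, 3, 4, 5, 6, 7, 8, 9, 10, 11, 12, 13} — every territory is covered.
No 4 of the 10 distributors cover everything (all 210 combinations miss at least one territory), so 5 is optimal.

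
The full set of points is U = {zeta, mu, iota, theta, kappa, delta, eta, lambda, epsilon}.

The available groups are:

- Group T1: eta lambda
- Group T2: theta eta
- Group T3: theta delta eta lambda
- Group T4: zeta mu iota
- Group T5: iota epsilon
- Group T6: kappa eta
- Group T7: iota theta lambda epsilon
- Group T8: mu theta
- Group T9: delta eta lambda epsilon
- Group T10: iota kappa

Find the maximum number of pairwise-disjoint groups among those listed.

3

T5, T6, T8 are pairwise disjoint (T5={iota,epsilon}; T6={kappa,eta}; T8={mu,theta}).
Every remaining group overlaps one of these, and no 4 of the listed groups are pairwise disjoint, so 3 is the maximum.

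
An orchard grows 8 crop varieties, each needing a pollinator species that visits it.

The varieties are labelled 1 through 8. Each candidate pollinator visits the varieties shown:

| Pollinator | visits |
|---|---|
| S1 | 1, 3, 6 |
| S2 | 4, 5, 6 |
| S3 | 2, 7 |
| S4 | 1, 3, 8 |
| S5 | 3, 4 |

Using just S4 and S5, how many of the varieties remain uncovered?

4

Union of S4, S5 = {1, 3, 4, 8}.
Not covered: 2, 5, 6, 7 — 4 varieties.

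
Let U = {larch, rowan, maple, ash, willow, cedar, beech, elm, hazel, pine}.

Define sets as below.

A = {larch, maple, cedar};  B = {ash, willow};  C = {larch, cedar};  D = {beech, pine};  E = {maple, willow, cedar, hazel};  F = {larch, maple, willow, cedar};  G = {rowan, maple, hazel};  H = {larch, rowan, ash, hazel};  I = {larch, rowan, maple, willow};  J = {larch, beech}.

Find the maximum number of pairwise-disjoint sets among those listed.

4

B, C, D, G are pairwise disjoint (B={ash,willow}; C={larch,cedar}; D={beech,pine}; G={rowan,maple,hazel}).
Every remaining set overlaps one of these, and no 5 of the listed sets are pairwise disjoint, so 4 is the maximum.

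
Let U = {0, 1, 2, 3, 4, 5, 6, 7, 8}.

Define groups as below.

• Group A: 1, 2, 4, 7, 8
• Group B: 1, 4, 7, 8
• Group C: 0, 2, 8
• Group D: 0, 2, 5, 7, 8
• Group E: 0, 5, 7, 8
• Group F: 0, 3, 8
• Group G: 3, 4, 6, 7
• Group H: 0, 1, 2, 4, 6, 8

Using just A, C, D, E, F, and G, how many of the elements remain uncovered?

0

Union of A, C, D, E, F, G = {0, 1, 2, 3, 4, 5, 6, 7, 8} — that's every element, so 0 are uncovered.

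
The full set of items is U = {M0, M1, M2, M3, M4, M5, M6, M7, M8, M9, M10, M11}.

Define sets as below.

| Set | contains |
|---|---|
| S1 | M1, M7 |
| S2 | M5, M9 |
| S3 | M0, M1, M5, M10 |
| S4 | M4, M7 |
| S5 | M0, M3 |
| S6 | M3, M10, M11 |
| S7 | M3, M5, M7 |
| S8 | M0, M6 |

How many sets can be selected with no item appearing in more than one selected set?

S1, S2, S6, S8 are pairwise disjoint (S1={M1,M7}; S2={M5,M9}; S6={M3,M10,M11}; S8={M0,M6}).
Every remaining set overlaps one of these, and no 5 of the listed sets are pairwise disjoint, so 4 is the maximum.

4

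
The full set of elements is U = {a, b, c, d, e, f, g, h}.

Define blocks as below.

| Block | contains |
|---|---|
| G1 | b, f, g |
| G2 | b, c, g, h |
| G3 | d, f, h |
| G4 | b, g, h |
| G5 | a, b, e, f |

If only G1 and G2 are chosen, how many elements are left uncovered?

3

Union of G1, G2 = {b, c, f, g, h}.
Not covered: a, d, e — 3 elements.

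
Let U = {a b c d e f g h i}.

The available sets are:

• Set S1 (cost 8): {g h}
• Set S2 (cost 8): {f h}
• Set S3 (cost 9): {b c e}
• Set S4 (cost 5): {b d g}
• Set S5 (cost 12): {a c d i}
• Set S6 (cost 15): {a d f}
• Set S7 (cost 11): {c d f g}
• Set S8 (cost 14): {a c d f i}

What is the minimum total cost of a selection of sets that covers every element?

S1, S3, S8 together cover every element (S1 ∪ S3 ∪ S8 = {a, b, c, d, e, f, g, h, i}); total cost 8 + 9 + 14 = 31.
The greedy pick S4, S8, S1, S3 costs 36; no covering selection beats 31.

31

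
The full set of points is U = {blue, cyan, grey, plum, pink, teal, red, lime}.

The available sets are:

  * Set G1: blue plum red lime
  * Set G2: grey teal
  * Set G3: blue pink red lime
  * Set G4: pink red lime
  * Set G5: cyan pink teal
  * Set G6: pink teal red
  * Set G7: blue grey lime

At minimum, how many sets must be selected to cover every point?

3

Take {G1, G5, G7}. Their union is {blue, cyan, grey, plum, pink, teal, red, lime}, which is all 8 points.
Only G5 contains cyan, so G5 is forced; the remaining 5 points need at least 2 more sets (each remaining set adds at most 4) — so at least 3 sets are needed, and 3 is optimal.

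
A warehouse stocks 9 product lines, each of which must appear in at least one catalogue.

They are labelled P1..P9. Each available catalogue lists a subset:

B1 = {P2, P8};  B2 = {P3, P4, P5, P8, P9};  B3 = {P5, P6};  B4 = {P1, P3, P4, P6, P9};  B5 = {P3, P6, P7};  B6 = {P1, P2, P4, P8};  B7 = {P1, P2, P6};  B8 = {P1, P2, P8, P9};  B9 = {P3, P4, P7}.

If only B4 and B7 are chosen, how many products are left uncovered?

Union of B4, B7 = {P1, P2, P3, P4, P6, P9}.
Not covered: P5, P7, P8 — 3 products.

3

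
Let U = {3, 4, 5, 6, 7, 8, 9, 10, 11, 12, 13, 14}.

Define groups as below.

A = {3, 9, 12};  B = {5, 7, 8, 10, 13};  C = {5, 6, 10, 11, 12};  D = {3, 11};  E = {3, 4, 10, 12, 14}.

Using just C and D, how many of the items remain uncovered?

6

Union of C, D = {3, 5, 6, 10, 11, 12}.
Not covered: 4, 7, 8, 9, 13, 14 — 6 items.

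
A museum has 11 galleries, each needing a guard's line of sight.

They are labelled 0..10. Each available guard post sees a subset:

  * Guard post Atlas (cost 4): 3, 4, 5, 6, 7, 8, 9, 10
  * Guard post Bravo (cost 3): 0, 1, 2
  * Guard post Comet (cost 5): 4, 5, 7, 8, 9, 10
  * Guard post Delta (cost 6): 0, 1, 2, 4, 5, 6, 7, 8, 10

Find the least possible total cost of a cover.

7

Atlas, Bravo together cover every gallery (Atlas ∪ Bravo = {0, 1, 2, 3, 4, 5, 6, 7, 8, 9, 10}); total cost 4 + 3 = 7.
No covering selection has total cost below 7.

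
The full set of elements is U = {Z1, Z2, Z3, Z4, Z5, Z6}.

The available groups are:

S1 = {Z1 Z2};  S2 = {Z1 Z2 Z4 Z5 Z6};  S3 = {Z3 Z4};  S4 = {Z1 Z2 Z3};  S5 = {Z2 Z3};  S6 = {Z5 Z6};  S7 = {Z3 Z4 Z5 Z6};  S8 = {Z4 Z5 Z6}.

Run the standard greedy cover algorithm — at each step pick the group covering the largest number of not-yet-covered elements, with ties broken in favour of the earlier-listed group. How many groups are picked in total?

Greedy: pick S2 (covers 5 new) → pick S3 (covers 1 new). Total picks: 2.

2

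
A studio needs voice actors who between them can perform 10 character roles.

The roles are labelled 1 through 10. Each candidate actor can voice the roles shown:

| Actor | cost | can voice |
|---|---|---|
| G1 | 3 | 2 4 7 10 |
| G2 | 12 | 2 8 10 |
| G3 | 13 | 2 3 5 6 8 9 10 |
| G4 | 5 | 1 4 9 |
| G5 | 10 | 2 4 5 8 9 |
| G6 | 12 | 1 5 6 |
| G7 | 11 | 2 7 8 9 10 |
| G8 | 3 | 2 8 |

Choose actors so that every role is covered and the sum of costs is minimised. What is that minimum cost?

21

G1, G3, G4 together cover every role (G1 ∪ G3 ∪ G4 = {1, 2, 3, 4, 5, 6, 7, 8, 9, 10}); total cost 3 + 13 + 5 = 21.
The greedy pick G1, G4, G8, G3 costs 24; no covering selection beats 21.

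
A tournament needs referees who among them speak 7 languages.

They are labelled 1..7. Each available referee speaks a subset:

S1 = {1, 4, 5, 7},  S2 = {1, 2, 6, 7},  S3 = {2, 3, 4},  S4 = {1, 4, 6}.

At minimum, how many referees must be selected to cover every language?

S1 and S3 and S4 together: S1 ∪ S3 ∪ S4 = {1, 2, 3, 4, 5, 6, 7} — every language is covered.
Only S3 contains 3, so S3 is forced; the remaining 4 languages need at least 2 more referees (each remaining referee adds at most 3) — so at least 3 referees are needed, and 3 is optimal.

3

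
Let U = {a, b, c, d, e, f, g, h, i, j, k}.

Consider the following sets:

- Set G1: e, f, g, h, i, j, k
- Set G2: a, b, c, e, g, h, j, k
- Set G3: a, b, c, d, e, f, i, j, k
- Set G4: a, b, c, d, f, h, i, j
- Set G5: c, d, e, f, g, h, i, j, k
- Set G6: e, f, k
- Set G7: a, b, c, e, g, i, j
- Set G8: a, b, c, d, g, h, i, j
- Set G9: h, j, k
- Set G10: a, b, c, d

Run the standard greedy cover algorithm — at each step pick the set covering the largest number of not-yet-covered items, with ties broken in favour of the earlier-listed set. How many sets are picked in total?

Greedy: pick G3 (covers 9 new) → pick G1 (covers 2 new). Total picks: 2.

2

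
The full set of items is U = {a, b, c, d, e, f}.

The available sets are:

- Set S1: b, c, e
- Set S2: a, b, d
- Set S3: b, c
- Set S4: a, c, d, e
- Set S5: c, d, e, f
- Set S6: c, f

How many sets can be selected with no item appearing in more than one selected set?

2

S2, S6 are pairwise disjoint (S2={a,b,d}; S6={c,f}).
Every remaining set overlaps one of these, and no 3 of the listed sets are pairwise disjoint, so 2 is the maximum.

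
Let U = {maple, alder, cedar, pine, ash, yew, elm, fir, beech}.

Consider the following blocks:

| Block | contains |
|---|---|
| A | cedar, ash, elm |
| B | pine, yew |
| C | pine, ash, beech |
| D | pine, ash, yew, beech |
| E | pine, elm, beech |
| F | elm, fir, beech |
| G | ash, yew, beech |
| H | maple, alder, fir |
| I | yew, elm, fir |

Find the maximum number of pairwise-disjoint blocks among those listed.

A, B, H are pairwise disjoint (A={cedar,ash,elm}; B={pine,yew}; H={maple,alder,fir}).
Every remaining block overlaps one of these, and no 4 of the listed blocks are pairwise disjoint, so 3 is the maximum.

3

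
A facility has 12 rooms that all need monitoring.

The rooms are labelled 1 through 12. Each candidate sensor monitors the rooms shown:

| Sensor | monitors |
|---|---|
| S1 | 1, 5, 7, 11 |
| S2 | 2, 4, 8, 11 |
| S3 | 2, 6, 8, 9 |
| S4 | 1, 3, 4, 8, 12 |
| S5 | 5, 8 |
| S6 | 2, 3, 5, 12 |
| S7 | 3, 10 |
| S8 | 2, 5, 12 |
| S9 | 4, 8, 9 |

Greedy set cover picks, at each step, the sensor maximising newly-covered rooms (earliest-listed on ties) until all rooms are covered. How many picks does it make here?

Greedy: pick S4 (covers 5 new) → pick S1 (covers 3 new) → pick S3 (covers 3 new) → pick S7 (covers 1 new). Total picks: 4.

4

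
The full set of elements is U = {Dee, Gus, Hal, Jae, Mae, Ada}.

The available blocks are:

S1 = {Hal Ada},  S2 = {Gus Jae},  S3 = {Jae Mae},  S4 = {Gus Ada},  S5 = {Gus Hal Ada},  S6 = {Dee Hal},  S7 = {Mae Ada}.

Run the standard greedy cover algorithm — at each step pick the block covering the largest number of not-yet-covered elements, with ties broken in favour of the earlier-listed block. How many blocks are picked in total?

Greedy: pick S5 (covers 3 new) → pick S3 (covers 2 new) → pick S6 (covers 1 new). Total picks: 3.

3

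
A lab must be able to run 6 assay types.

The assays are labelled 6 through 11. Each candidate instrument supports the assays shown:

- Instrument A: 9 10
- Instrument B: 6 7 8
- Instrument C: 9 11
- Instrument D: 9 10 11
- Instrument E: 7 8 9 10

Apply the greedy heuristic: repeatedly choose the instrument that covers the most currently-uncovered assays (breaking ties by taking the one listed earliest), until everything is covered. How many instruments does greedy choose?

Greedy: pick E (covers 4 new) → pick B (covers 1 new) → pick C (covers 1 new). Total picks: 3.
(The true minimum cover uses only 2 instruments, so greedy is not optimal here.)

3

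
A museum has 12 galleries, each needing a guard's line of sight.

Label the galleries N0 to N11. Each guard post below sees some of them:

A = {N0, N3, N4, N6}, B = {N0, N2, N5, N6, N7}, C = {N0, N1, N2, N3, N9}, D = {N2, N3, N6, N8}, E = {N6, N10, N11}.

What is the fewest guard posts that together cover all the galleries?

A and B and C and D and E together: A ∪ B ∪ C ∪ D ∪ E = {N0, N1, N2, N3, N4, N5, N6, N7, N8, N9, N10, N11} — every gallery is covered.
No 4 of the 5 guard posts cover everything (all 5 combinations miss at least one gallery), so 5 is optimal.

5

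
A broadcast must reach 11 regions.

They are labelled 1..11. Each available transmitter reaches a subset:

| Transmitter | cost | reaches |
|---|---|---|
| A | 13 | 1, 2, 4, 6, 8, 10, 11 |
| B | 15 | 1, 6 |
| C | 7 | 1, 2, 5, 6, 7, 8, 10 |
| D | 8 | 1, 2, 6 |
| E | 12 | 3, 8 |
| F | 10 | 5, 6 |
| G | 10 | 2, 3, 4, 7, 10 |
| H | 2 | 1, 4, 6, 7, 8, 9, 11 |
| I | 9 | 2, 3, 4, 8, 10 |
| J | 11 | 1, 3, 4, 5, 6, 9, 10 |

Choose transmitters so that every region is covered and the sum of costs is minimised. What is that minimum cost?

18

C, H, I together cover every region (C ∪ H ∪ I = {1, 2, 3, 4, 5, 6, 7, 8, 9, 10, 11}); total cost 7 + 2 + 9 = 18.
No covering selection has total cost below 18.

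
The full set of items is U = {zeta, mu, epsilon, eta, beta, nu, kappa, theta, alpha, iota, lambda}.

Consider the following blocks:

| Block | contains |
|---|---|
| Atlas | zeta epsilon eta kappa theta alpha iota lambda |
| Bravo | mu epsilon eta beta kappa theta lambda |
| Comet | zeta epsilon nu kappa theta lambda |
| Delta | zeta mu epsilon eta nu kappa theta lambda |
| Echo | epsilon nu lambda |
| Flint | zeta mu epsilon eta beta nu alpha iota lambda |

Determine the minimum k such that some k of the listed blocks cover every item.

Comet and Flint cover everything between them: the union {zeta, mu, epsilon, eta, beta, nu, kappa, theta, alpha, iota, lambda} is all of U.
No single block has all 11 items (the largest, Flint, has 9), so 2 is optimal.

2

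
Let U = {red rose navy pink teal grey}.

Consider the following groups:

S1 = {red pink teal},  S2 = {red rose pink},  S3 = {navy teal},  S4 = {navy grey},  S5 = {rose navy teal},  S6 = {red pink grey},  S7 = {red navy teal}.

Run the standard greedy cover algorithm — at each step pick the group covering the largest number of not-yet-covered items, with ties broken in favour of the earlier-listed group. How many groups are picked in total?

3

Greedy: pick S1 (covers 3 new) → pick S4 (covers 2 new) → pick S2 (covers 1 new). Total picks: 3.
(The true minimum cover uses only 2 groups, so greedy is not optimal here.)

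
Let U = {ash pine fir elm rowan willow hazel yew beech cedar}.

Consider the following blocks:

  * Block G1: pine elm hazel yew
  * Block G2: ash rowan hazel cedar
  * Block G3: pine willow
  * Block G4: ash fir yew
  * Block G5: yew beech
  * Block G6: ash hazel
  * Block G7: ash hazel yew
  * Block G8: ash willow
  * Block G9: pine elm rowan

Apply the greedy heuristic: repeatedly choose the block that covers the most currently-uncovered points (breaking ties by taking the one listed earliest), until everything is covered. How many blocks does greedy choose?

5

Greedy: pick G1 (covers 4 new) → pick G2 (covers 3 new) → pick G3 (covers 1 new) → pick G4 (covers 1 new) → pick G5 (covers 1 new). Total picks: 5.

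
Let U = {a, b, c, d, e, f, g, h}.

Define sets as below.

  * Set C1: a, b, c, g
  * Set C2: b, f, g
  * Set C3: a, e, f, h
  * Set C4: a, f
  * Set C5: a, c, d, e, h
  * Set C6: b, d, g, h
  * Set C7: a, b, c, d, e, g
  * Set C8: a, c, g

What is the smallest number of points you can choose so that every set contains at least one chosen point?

Take T = {a, b}. Each listed set contains at least one of these, so T is a hitting set of size 2.
The sets C2, C5 are pairwise disjoint, so any hitting set needs a separate point for each — at least 2. Hence 2 is optimal.

2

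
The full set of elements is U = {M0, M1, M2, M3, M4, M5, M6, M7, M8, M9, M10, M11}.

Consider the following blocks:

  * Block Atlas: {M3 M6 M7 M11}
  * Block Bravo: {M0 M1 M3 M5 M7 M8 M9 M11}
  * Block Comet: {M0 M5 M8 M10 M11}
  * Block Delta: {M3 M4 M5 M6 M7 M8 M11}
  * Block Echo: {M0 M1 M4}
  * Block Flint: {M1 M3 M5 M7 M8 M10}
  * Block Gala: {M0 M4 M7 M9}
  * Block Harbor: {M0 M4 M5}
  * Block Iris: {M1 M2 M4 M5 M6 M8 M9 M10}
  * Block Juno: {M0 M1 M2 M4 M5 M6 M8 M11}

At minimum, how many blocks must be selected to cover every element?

Take {Bravo, Iris}. Their union is {M0, M1, M2, M3, M4, M5, M6, M7, M8, M9, M10, M11}, which is all 12 elements.
No single block has all 12 elements (the largest, Bravo, has 8), so 2 is optimal.

2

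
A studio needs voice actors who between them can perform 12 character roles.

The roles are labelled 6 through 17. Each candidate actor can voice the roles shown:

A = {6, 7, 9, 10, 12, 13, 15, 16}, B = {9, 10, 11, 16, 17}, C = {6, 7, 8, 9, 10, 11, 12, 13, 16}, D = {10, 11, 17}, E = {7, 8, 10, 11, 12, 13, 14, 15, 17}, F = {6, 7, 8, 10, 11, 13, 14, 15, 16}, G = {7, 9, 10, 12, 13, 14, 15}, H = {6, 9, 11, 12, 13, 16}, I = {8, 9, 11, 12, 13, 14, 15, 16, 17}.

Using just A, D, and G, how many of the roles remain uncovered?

Union of A, D, G = {6, 7, 9, 10, 11, 12, 13, 14, 15, 16, 17}.
Not covered: 8 — 1 role.

1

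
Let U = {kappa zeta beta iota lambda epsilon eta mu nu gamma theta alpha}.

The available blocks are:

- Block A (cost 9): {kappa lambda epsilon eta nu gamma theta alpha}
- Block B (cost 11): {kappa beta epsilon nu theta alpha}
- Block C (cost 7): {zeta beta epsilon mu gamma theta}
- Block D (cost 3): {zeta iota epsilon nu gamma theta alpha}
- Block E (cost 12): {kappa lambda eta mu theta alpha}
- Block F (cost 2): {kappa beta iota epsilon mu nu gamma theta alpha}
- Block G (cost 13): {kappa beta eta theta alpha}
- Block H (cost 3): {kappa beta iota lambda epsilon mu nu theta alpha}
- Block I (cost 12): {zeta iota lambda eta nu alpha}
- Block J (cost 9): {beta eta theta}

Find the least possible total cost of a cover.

14

F, I together cover every point (F ∪ I = {kappa, zeta, beta, iota, lambda, epsilon, eta, mu, nu, gamma, theta, alpha}); total cost 2 + 12 = 14.
The greedy pick F, D, H, A costs 17; no covering selection beats 14.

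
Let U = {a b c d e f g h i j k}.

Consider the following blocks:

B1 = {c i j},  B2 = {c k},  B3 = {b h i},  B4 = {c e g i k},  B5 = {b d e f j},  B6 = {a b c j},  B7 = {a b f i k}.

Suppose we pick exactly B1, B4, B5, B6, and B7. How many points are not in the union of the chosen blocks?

1

Union of B1, B4, B5, B6, B7 = {a, b, c, d, e, f, g, i, j, k}.
Not covered: h — 1 point.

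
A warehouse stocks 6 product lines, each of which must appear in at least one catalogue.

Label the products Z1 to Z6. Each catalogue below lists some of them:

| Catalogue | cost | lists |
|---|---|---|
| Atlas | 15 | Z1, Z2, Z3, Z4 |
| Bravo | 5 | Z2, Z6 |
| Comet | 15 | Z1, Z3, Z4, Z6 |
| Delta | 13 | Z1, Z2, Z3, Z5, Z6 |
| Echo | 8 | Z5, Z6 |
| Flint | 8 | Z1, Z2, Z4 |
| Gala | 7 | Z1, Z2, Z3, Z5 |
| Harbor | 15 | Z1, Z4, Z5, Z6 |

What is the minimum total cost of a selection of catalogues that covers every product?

Bravo, Flint, Gala together cover every product (Bravo ∪ Flint ∪ Gala = {Z1, Z2, Z3, Z4, Z5, Z6}); total cost 5 + 8 + 7 = 20.
No covering selection has total cost below 20.

20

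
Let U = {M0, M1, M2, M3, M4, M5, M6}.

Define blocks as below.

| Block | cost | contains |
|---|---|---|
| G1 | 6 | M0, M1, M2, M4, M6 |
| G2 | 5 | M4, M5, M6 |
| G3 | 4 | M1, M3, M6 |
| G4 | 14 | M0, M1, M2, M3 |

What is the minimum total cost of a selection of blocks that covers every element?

G1, G2, G3 together cover every element (G1 ∪ G2 ∪ G3 = {M0, M1, M2, M3, M4, M5, M6}); total cost 6 + 5 + 4 = 15.
No covering selection has total cost below 15.

15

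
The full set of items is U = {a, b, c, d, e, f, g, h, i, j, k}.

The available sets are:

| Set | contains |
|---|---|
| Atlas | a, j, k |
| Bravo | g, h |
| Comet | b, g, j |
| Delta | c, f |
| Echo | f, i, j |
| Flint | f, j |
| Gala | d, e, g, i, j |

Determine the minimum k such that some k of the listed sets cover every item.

5

Atlas and Bravo and Comet and Delta and Gala together: Atlas ∪ Bravo ∪ Comet ∪ Delta ∪ Gala = {a, b, c, d, e, f, g, h, i, j, k} — every item is covered.
No 4 of the 7 sets cover everything (all 35 combinations miss at least one item), so 5 is optimal.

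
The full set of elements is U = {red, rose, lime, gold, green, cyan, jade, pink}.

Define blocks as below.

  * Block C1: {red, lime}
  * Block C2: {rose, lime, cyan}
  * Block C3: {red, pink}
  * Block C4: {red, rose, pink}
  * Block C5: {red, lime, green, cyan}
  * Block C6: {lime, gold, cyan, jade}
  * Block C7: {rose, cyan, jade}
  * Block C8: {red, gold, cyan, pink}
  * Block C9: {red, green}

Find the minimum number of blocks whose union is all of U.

C4 and C5 and C6 together: C4 ∪ C5 ∪ C6 = {red, rose, lime, gold, green, cyan, jade, pink} — every element is covered.
No 2 of the 9 blocks cover everything (all 36 combinations miss at least one element), so 3 is optimal.

3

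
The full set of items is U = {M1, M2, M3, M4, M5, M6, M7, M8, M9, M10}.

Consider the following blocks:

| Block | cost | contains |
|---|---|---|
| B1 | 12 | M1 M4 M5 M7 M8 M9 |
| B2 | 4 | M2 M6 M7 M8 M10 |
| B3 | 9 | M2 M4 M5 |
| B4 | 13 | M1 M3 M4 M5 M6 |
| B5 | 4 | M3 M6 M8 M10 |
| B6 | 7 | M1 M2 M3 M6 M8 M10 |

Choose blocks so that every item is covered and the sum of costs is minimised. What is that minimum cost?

B1, B6 together cover every item (B1 ∪ B6 = {M1, M2, M3, M4, M5, M6, M7, M8, M9, M10}); total cost 12 + 7 = 19.
The greedy pick B2, B1, B5 costs 20; no covering selection beats 19.

19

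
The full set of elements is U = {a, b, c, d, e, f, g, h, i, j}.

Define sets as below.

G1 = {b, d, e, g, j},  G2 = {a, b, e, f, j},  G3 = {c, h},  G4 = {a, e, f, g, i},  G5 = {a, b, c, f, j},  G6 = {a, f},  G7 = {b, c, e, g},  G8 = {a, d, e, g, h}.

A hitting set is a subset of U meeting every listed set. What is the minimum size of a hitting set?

T = {a, b, h} meets every set (each contains at least one member of T), and |T| = 3.
The sets G1, G3, G6 are pairwise disjoint, so any hitting set needs a separate element for each — at least 3. Hence 3 is optimal.

3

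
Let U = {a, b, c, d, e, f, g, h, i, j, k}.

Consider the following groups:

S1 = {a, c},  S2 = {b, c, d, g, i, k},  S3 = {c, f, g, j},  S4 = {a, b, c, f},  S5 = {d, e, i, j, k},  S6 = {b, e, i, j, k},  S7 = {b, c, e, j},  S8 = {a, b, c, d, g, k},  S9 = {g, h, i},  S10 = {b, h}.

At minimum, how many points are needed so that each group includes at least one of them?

T = {c, h, i} meets every group (each contains at least one member of T), and |T| = 3.
The groups S1, S5, S10 are pairwise disjoint, so any hitting set needs a separate point for each — at least 3. Hence 3 is optimal.

3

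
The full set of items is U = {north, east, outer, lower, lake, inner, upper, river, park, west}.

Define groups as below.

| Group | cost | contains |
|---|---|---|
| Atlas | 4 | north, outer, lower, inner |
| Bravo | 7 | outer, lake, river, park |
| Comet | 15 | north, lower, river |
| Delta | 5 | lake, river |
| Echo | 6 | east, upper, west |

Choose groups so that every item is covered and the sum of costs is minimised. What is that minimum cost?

17

Atlas, Bravo, Echo together cover every item (Atlas ∪ Bravo ∪ Echo = {north, east, outer, lower, lake, inner, upper, river, park, west}); total cost 4 + 7 + 6 = 17.
No covering selection has total cost below 17.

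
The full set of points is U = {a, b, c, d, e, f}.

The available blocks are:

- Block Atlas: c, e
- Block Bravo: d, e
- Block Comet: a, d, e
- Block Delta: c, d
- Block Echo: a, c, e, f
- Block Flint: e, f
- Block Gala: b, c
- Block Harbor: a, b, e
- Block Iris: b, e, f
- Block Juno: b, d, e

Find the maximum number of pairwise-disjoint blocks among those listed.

2

Bravo, Gala are pairwise disjoint (Bravo={d,e}; Gala={b,c}).
Every remaining block overlaps one of these, and no 3 of the listed blocks are pairwise disjoint, so 2 is the maximum.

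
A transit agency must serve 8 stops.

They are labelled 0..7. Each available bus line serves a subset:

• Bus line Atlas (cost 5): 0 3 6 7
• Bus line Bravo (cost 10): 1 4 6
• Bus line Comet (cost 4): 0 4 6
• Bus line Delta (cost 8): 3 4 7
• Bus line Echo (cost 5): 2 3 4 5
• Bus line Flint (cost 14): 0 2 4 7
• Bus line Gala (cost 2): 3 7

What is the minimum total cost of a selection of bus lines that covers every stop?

Atlas, Bravo, Echo together cover every stop (Atlas ∪ Bravo ∪ Echo = {0, 1, 2, 3, 4, 5, 6, 7}); total cost 5 + 10 + 5 = 20.
The greedy pick Gala, Comet, Echo, Bravo costs 21; no covering selection beats 20.

20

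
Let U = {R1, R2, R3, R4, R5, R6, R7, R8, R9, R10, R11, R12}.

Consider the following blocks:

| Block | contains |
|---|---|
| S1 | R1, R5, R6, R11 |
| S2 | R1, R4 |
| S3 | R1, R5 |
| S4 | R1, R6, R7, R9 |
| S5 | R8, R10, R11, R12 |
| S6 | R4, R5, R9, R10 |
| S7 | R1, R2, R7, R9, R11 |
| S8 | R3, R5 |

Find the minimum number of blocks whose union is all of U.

S2 and S4 and S5 and S7 and S8 together: S2 ∪ S4 ∪ S5 ∪ S7 ∪ S8 = {R1, R2, R3, R4, R5, R6, R7, R8, R9, R10, R11, R12} — every point is covered.
No 4 of the 8 blocks cover everything (all 70 combinations miss at least one point), so 5 is optimal.

5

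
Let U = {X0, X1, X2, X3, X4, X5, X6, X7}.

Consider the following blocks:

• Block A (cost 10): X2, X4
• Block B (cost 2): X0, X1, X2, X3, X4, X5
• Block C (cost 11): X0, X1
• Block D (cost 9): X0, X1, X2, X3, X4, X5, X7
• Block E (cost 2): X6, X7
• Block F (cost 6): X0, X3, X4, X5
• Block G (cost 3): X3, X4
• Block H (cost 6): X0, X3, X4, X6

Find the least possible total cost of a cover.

4

B, E together cover every element (B ∪ E = {X0, X1, X2, X3, X4, X5, X6, X7}); total cost 2 + 2 = 4.
No covering selection has total cost below 4.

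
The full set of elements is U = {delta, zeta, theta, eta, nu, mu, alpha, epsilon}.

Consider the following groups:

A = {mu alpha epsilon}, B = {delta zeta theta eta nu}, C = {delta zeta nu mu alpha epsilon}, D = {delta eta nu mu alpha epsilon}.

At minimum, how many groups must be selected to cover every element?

B and D together: B ∪ D = {delta, zeta, theta, eta, nu, mu, alpha, epsilon} — every element is covered.
No single group has all 8 elements (the largest, C, has 6), so 2 is optimal.

2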